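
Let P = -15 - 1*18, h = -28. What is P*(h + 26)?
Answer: 66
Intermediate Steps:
P = -33 (P = -15 - 18 = -33)
P*(h + 26) = -33*(-28 + 26) = -33*(-2) = 66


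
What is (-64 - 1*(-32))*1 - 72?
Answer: -104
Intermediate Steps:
(-64 - 1*(-32))*1 - 72 = (-64 + 32)*1 - 72 = -32*1 - 72 = -32 - 72 = -104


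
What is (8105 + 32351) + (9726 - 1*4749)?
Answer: 45433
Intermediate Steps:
(8105 + 32351) + (9726 - 1*4749) = 40456 + (9726 - 4749) = 40456 + 4977 = 45433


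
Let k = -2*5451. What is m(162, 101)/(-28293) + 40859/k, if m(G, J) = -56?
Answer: -385137725/102816762 ≈ -3.7459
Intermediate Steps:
k = -10902
m(162, 101)/(-28293) + 40859/k = -56/(-28293) + 40859/(-10902) = -56*(-1/28293) + 40859*(-1/10902) = 56/28293 - 40859/10902 = -385137725/102816762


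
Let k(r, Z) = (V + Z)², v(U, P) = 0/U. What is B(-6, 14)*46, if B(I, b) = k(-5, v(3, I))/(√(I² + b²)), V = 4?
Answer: 184*√58/29 ≈ 48.321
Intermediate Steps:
v(U, P) = 0
k(r, Z) = (4 + Z)²
B(I, b) = 16/√(I² + b²) (B(I, b) = (4 + 0)²/(√(I² + b²)) = 4²/√(I² + b²) = 16/√(I² + b²))
B(-6, 14)*46 = (16/√((-6)² + 14²))*46 = (16/√(36 + 196))*46 = (16/√232)*46 = (16*(√58/116))*46 = (4*√58/29)*46 = 184*√58/29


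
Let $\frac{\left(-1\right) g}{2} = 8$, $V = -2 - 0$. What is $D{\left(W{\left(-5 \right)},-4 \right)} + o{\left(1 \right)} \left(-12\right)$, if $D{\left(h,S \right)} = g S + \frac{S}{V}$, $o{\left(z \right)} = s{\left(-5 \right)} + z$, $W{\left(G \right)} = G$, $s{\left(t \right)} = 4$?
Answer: $6$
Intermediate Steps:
$V = -2$ ($V = -2 + 0 = -2$)
$g = -16$ ($g = \left(-2\right) 8 = -16$)
$o{\left(z \right)} = 4 + z$
$D{\left(h,S \right)} = - \frac{33 S}{2}$ ($D{\left(h,S \right)} = - 16 S + \frac{S}{-2} = - 16 S + S \left(- \frac{1}{2}\right) = - 16 S - \frac{S}{2} = - \frac{33 S}{2}$)
$D{\left(W{\left(-5 \right)},-4 \right)} + o{\left(1 \right)} \left(-12\right) = \left(- \frac{33}{2}\right) \left(-4\right) + \left(4 + 1\right) \left(-12\right) = 66 + 5 \left(-12\right) = 66 - 60 = 6$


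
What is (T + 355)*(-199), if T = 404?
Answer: -151041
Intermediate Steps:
(T + 355)*(-199) = (404 + 355)*(-199) = 759*(-199) = -151041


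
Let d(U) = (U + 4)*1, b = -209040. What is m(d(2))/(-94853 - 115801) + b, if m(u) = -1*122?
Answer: -22017556019/105327 ≈ -2.0904e+5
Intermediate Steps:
d(U) = 4 + U (d(U) = (4 + U)*1 = 4 + U)
m(u) = -122
m(d(2))/(-94853 - 115801) + b = -122/(-94853 - 115801) - 209040 = -122/(-210654) - 209040 = -122*(-1/210654) - 209040 = 61/105327 - 209040 = -22017556019/105327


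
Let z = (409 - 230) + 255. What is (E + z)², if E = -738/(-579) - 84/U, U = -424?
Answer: 79368517027801/418529764 ≈ 1.8964e+5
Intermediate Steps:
z = 434 (z = 179 + 255 = 434)
E = 30129/20458 (E = -738/(-579) - 84/(-424) = -738*(-1/579) - 84*(-1/424) = 246/193 + 21/106 = 30129/20458 ≈ 1.4727)
(E + z)² = (30129/20458 + 434)² = (8908901/20458)² = 79368517027801/418529764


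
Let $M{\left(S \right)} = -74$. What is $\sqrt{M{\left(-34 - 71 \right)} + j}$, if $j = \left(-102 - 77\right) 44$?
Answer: $5 i \sqrt{318} \approx 89.163 i$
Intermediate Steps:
$j = -7876$ ($j = \left(-179\right) 44 = -7876$)
$\sqrt{M{\left(-34 - 71 \right)} + j} = \sqrt{-74 - 7876} = \sqrt{-7950} = 5 i \sqrt{318}$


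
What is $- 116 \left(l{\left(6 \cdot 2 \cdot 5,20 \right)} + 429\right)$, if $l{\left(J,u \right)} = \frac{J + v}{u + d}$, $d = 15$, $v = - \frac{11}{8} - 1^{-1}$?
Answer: $- \frac{3496849}{70} \approx -49955.0$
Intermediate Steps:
$v = - \frac{19}{8}$ ($v = \left(-11\right) \frac{1}{8} - 1 = - \frac{11}{8} - 1 = - \frac{19}{8} \approx -2.375$)
$l{\left(J,u \right)} = \frac{- \frac{19}{8} + J}{15 + u}$ ($l{\left(J,u \right)} = \frac{J - \frac{19}{8}}{u + 15} = \frac{- \frac{19}{8} + J}{15 + u}$)
$- 116 \left(l{\left(6 \cdot 2 \cdot 5,20 \right)} + 429\right) = - 116 \left(\frac{- \frac{19}{8} + 6 \cdot 2 \cdot 5}{15 + 20} + 429\right) = - 116 \left(\frac{- \frac{19}{8} + 12 \cdot 5}{35} + 429\right) = - 116 \left(\frac{- \frac{19}{8} + 60}{35} + 429\right) = - 116 \left(\frac{1}{35} \cdot \frac{461}{8} + 429\right) = - 116 \left(\frac{461}{280} + 429\right) = \left(-116\right) \frac{120581}{280} = - \frac{3496849}{70}$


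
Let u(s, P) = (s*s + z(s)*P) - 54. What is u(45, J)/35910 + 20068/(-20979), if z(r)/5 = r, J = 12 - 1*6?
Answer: -3444289/3986010 ≈ -0.86409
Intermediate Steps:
J = 6 (J = 12 - 6 = 6)
z(r) = 5*r
u(s, P) = -54 + s**2 + 5*P*s (u(s, P) = (s*s + (5*s)*P) - 54 = (s**2 + 5*P*s) - 54 = -54 + s**2 + 5*P*s)
u(45, J)/35910 + 20068/(-20979) = (-54 + 45**2 + 5*6*45)/35910 + 20068/(-20979) = (-54 + 2025 + 1350)*(1/35910) + 20068*(-1/20979) = 3321*(1/35910) - 20068/20979 = 123/1330 - 20068/20979 = -3444289/3986010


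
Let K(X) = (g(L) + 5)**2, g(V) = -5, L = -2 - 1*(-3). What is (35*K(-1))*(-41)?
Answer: 0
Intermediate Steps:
L = 1 (L = -2 + 3 = 1)
K(X) = 0 (K(X) = (-5 + 5)**2 = 0**2 = 0)
(35*K(-1))*(-41) = (35*0)*(-41) = 0*(-41) = 0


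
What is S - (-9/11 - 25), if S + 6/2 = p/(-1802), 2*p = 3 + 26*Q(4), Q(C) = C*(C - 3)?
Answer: 903427/39644 ≈ 22.788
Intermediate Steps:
Q(C) = C*(-3 + C)
p = 107/2 (p = (3 + 26*(4*(-3 + 4)))/2 = (3 + 26*(4*1))/2 = (3 + 26*4)/2 = (3 + 104)/2 = (1/2)*107 = 107/2 ≈ 53.500)
S = -10919/3604 (S = -3 + (107/2)/(-1802) = -3 + (107/2)*(-1/1802) = -3 - 107/3604 = -10919/3604 ≈ -3.0297)
S - (-9/11 - 25) = -10919/3604 - (-9/11 - 25) = -10919/3604 - 1*(-284/11) = -10919/3604 + 284/11 = 903427/39644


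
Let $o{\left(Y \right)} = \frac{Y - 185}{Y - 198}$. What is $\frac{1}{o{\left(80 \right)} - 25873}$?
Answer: $- \frac{118}{3052909} \approx -3.8652 \cdot 10^{-5}$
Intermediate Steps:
$o{\left(Y \right)} = \frac{-185 + Y}{-198 + Y}$
$\frac{1}{o{\left(80 \right)} - 25873} = \frac{1}{\frac{-185 + 80}{-198 + 80} - 25873} = \frac{1}{\frac{1}{-118} \left(-105\right) - 25873} = \frac{1}{\left(- \frac{1}{118}\right) \left(-105\right) - 25873} = \frac{1}{\frac{105}{118} - 25873} = \frac{1}{- \frac{3052909}{118}} = - \frac{118}{3052909}$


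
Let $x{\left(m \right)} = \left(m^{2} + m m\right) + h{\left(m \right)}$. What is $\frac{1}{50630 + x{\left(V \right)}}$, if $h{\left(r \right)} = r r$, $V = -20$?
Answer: $\frac{1}{51830} \approx 1.9294 \cdot 10^{-5}$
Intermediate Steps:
$h{\left(r \right)} = r^{2}$
$x{\left(m \right)} = 3 m^{2}$ ($x{\left(m \right)} = \left(m^{2} + m m\right) + m^{2} = \left(m^{2} + m^{2}\right) + m^{2} = 2 m^{2} + m^{2} = 3 m^{2}$)
$\frac{1}{50630 + x{\left(V \right)}} = \frac{1}{50630 + 3 \left(-20\right)^{2}} = \frac{1}{50630 + 3 \cdot 400} = \frac{1}{50630 + 1200} = \frac{1}{51830}$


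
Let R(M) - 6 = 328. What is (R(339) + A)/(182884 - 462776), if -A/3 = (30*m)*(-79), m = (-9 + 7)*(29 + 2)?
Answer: 220243/139946 ≈ 1.5738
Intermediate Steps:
R(M) = 334 (R(M) = 6 + 328 = 334)
m = -62 (m = -2*31 = -62)
A = -440820 (A = -3*30*(-62)*(-79) = -(-5580)*(-79) = -3*146940 = -440820)
(R(339) + A)/(182884 - 462776) = (334 - 440820)/(182884 - 462776) = -440486/(-279892) = -440486*(-1/279892) = 220243/139946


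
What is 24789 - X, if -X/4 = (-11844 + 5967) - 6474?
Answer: -24615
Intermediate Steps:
X = 49404 (X = -4*((-11844 + 5967) - 6474) = -4*(-5877 - 6474) = -4*(-12351) = 49404)
24789 - X = 24789 - 1*49404 = 24789 - 49404 = -24615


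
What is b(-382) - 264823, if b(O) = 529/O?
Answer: -101162915/382 ≈ -2.6482e+5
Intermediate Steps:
b(-382) - 264823 = 529/(-382) - 264823 = 529*(-1/382) - 264823 = -529/382 - 264823 = -101162915/382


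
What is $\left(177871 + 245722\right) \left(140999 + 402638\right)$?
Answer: $230280827741$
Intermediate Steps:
$\left(177871 + 245722\right) \left(140999 + 402638\right) = 423593 \cdot 543637 = 230280827741$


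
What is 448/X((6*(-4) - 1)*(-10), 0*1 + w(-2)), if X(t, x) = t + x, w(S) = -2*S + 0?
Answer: 224/127 ≈ 1.7638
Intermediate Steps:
w(S) = -2*S
448/X((6*(-4) - 1)*(-10), 0*1 + w(-2)) = 448/((6*(-4) - 1)*(-10) + (0*1 - 2*(-2))) = 448/((-24 - 1)*(-10) + (0 + 4)) = 448/(-25*(-10) + 4) = 448/(250 + 4) = 448/254 = 448*(1/254) = 224/127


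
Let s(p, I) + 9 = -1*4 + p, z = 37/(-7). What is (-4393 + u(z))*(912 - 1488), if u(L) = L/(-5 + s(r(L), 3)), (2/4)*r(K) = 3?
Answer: 17710800/7 ≈ 2.5301e+6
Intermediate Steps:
r(K) = 6 (r(K) = 2*3 = 6)
z = -37/7 (z = 37*(-⅐) = -37/7 ≈ -5.2857)
s(p, I) = -13 + p (s(p, I) = -9 + (-1*4 + p) = -9 + (-4 + p) = -13 + p)
u(L) = -L/12 (u(L) = L/(-5 + (-13 + 6)) = L/(-5 - 7) = L/(-12) = L*(-1/12) = -L/12)
(-4393 + u(z))*(912 - 1488) = (-4393 - 1/12*(-37/7))*(912 - 1488) = (-4393 + 37/84)*(-576) = -368975/84*(-576) = 17710800/7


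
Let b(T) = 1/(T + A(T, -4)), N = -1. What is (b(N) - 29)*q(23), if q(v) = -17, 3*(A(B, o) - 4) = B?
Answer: 3893/8 ≈ 486.63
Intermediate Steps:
A(B, o) = 4 + B/3
b(T) = 1/(4 + 4*T/3) (b(T) = 1/(T + (4 + T/3)) = 1/(4 + 4*T/3))
(b(N) - 29)*q(23) = (3/(4*(3 - 1)) - 29)*(-17) = ((¾)/2 - 29)*(-17) = ((¾)*(½) - 29)*(-17) = (3/8 - 29)*(-17) = -229/8*(-17) = 3893/8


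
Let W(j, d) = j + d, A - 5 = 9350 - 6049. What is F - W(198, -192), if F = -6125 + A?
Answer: -2825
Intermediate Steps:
A = 3306 (A = 5 + (9350 - 6049) = 5 + 3301 = 3306)
F = -2819 (F = -6125 + 3306 = -2819)
W(j, d) = d + j
F - W(198, -192) = -2819 - (-192 + 198) = -2819 - 1*6 = -2819 - 6 = -2825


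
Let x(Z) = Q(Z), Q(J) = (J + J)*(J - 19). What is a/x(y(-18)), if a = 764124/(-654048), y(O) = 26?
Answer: -63677/19839456 ≈ -0.0032096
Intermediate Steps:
Q(J) = 2*J*(-19 + J) (Q(J) = (2*J)*(-19 + J) = 2*J*(-19 + J))
x(Z) = 2*Z*(-19 + Z)
a = -63677/54504 (a = 764124*(-1/654048) = -63677/54504 ≈ -1.1683)
a/x(y(-18)) = -63677*1/(52*(-19 + 26))/54504 = -63677/(54504*(2*26*7)) = -63677/54504/364 = -63677/54504*1/364 = -63677/19839456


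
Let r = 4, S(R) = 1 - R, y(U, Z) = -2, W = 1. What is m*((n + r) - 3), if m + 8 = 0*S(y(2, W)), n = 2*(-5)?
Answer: 72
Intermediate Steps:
n = -10
m = -8 (m = -8 + 0*(1 - 1*(-2)) = -8 + 0*(1 + 2) = -8 + 0*3 = -8 + 0 = -8)
m*((n + r) - 3) = -8*((-10 + 4) - 3) = -8*(-6 - 3) = -8*(-9) = 72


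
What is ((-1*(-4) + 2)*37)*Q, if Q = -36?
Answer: -7992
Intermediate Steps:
((-1*(-4) + 2)*37)*Q = ((-1*(-4) + 2)*37)*(-36) = ((4 + 2)*37)*(-36) = (6*37)*(-36) = 222*(-36) = -7992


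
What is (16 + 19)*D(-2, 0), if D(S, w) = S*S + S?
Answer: 70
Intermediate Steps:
D(S, w) = S + S² (D(S, w) = S² + S = S + S²)
(16 + 19)*D(-2, 0) = (16 + 19)*(-2*(1 - 2)) = 35*(-2*(-1)) = 35*2 = 70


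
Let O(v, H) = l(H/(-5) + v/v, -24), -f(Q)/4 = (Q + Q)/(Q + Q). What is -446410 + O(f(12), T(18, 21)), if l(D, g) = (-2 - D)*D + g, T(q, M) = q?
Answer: -11160889/25 ≈ -4.4644e+5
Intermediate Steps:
f(Q) = -4 (f(Q) = -4*(Q + Q)/(Q + Q) = -4*2*Q/(2*Q) = -4*2*Q*1/(2*Q) = -4*1 = -4)
l(D, g) = g + D*(-2 - D) (l(D, g) = D*(-2 - D) + g = g + D*(-2 - D))
O(v, H) = -26 - (1 - H/5)² + 2*H/5 (O(v, H) = -24 - (H/(-5) + v/v)² - 2*(H/(-5) + v/v) = -24 - (H*(-⅕) + 1)² - 2*(H*(-⅕) + 1) = -24 - (-H/5 + 1)² - 2*(-H/5 + 1) = -24 - (1 - H/5)² - 2*(1 - H/5) = -24 - (1 - H/5)² + (-2 + 2*H/5) = -26 - (1 - H/5)² + 2*H/5)
-446410 + O(f(12), T(18, 21)) = -446410 + (-27 - 1/25*18² + (⅘)*18) = -446410 + (-27 - 1/25*324 + 72/5) = -446410 + (-27 - 324/25 + 72/5) = -446410 - 639/25 = -11160889/25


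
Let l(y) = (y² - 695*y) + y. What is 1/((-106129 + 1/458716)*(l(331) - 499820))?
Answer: 458716/30182189182160199 ≈ 1.5198e-11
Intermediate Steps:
l(y) = y² - 694*y
1/((-106129 + 1/458716)*(l(331) - 499820)) = 1/((-106129 + 1/458716)*(331*(-694 + 331) - 499820)) = 1/((-106129 + 1/458716)*(331*(-363) - 499820)) = 1/(-48683070363*(-120153 - 499820)/458716) = 1/(-48683070363/458716*(-619973)) = 1/(30182189182160199/458716) = 458716/30182189182160199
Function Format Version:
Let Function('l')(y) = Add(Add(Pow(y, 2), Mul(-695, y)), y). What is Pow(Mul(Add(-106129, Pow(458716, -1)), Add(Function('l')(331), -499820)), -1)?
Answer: Rational(458716, 30182189182160199) ≈ 1.5198e-11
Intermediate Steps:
Function('l')(y) = Add(Pow(y, 2), Mul(-694, y))
Pow(Mul(Add(-106129, Pow(458716, -1)), Add(Function('l')(331), -499820)), -1) = Pow(Mul(Add(-106129, Pow(458716, -1)), Add(Mul(331, Add(-694, 331)), -499820)), -1) = Pow(Mul(Add(-106129, Rational(1, 458716)), Add(Mul(331, -363), -499820)), -1) = Pow(Mul(Rational(-48683070363, 458716), Add(-120153, -499820)), -1) = Pow(Mul(Rational(-48683070363, 458716), -619973), -1) = Pow(Rational(30182189182160199, 458716), -1) = Rational(458716, 30182189182160199)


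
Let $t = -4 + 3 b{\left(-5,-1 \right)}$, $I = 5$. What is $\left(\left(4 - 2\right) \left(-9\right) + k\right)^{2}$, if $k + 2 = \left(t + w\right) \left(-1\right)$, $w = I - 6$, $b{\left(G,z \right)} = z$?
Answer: $144$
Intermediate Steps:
$w = -1$ ($w = 5 - 6 = -1$)
$t = -7$ ($t = -4 + 3 \left(-1\right) = -4 - 3 = -7$)
$k = 6$ ($k = -2 + \left(-7 - 1\right) \left(-1\right) = -2 - -8 = -2 + 8 = 6$)
$\left(\left(4 - 2\right) \left(-9\right) + k\right)^{2} = \left(\left(4 - 2\right) \left(-9\right) + 6\right)^{2} = \left(2 \left(-9\right) + 6\right)^{2} = \left(-18 + 6\right)^{2} = \left(-12\right)^{2} = 144$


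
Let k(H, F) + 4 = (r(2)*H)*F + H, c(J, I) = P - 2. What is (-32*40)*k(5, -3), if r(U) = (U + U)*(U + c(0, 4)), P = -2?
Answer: -154880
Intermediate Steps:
c(J, I) = -4 (c(J, I) = -2 - 2 = -4)
r(U) = 2*U*(-4 + U) (r(U) = (U + U)*(U - 4) = (2*U)*(-4 + U) = 2*U*(-4 + U))
k(H, F) = -4 + H - 8*F*H (k(H, F) = -4 + (((2*2*(-4 + 2))*H)*F + H) = -4 + (((2*2*(-2))*H)*F + H) = -4 + ((-8*H)*F + H) = -4 + (-8*F*H + H) = -4 + (H - 8*F*H) = -4 + H - 8*F*H)
(-32*40)*k(5, -3) = (-32*40)*(-4 + 5 - 8*(-3)*5) = -1280*(-4 + 5 + 120) = -1280*121 = -154880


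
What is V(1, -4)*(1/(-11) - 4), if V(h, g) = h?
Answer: -45/11 ≈ -4.0909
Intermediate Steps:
V(1, -4)*(1/(-11) - 4) = 1*(1/(-11) - 4) = 1*(-1/11 - 4) = 1*(-45/11) = -45/11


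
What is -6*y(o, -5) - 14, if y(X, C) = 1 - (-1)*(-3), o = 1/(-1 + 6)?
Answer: -2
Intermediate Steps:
o = 1/5 ≈ 0.20000
y(X, C) = -2 (y(X, C) = 1 - 1*3 = 1 - 3 = -2)
-6*y(o, -5) - 14 = -6*(-2) - 14 = 12 - 14 = -2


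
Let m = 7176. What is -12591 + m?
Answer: -5415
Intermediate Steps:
-12591 + m = -12591 + 7176 = -5415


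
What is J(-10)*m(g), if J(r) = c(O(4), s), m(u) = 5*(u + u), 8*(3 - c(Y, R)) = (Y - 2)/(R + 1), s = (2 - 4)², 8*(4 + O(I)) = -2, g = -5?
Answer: -2525/16 ≈ -157.81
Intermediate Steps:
O(I) = -17/4 (O(I) = -4 + (⅛)*(-2) = -4 - ¼ = -17/4)
s = 4 (s = (-2)² = 4)
c(Y, R) = 3 - (-2 + Y)/(8*(1 + R)) (c(Y, R) = 3 - (Y - 2)/(8*(R + 1)) = 3 - (-2 + Y)/(8*(1 + R)))
m(u) = 10*u (m(u) = 5*(2*u) = 10*u)
J(r) = 101/32 (J(r) = (26 - 1*(-17/4) + 24*4)/(8*(1 + 4)) = (⅛)*(26 + 17/4 + 96)/5 = (⅛)*(⅕)*(505/4) = 101/32)
J(-10)*m(g) = 101*(10*(-5))/32 = (101/32)*(-50) = -2525/16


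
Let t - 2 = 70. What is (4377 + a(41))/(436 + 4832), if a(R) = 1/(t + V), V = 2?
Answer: 323899/389832 ≈ 0.83087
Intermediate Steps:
t = 72 (t = 2 + 70 = 72)
a(R) = 1/74 (a(R) = 1/(72 + 2) = 1/74)
(4377 + a(41))/(436 + 4832) = (4377 + 1/74)/(436 + 4832) = (323899/74)/5268 = (323899/74)*(1/5268) = 323899/389832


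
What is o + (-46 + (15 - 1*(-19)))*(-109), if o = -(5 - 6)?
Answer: 1309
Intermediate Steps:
o = 1 (o = -1*(-1) = 1)
o + (-46 + (15 - 1*(-19)))*(-109) = 1 + (-46 + (15 - 1*(-19)))*(-109) = 1 + (-46 + (15 + 19))*(-109) = 1 + (-46 + 34)*(-109) = 1 - 12*(-109) = 1 + 1308 = 1309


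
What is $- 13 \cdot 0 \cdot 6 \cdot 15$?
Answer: $0$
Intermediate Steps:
$- 13 \cdot 0 \cdot 6 \cdot 15 = \left(-13\right) 0 \cdot 15 = 0 \cdot 15 = 0$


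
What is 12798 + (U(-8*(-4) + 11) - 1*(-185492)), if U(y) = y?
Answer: 198333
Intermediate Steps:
12798 + (U(-8*(-4) + 11) - 1*(-185492)) = 12798 + ((-8*(-4) + 11) - 1*(-185492)) = 12798 + ((32 + 11) + 185492) = 12798 + (43 + 185492) = 12798 + 185535 = 198333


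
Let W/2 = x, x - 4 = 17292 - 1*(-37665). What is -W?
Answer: -109922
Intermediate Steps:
x = 54961 (x = 4 + (17292 - 1*(-37665)) = 4 + (17292 + 37665) = 4 + 54957 = 54961)
W = 109922 (W = 2*54961 = 109922)
-W = -1*109922 = -109922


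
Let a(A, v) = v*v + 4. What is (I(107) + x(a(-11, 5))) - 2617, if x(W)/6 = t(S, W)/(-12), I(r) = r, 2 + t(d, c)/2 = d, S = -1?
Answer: -2507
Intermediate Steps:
t(d, c) = -4 + 2*d
a(A, v) = 4 + v**2 (a(A, v) = v**2 + 4 = 4 + v**2)
x(W) = 3 (x(W) = 6*((-4 + 2*(-1))/(-12)) = 6*((-4 - 2)*(-1/12)) = 6*(-6*(-1/12)) = 6*(1/2) = 3)
(I(107) + x(a(-11, 5))) - 2617 = (107 + 3) - 2617 = 110 - 2617 = -2507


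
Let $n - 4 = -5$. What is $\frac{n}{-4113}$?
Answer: $\frac{1}{4113} \approx 0.00024313$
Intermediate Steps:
$n = -1$ ($n = 4 - 5 = -1$)
$\frac{n}{-4113} = - \frac{1}{-4113} = \left(-1\right) \left(- \frac{1}{4113}\right) = \frac{1}{4113}$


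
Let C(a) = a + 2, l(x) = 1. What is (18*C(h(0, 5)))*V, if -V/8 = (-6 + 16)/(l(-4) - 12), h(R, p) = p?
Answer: 10080/11 ≈ 916.36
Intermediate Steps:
C(a) = 2 + a
V = 80/11 (V = -8*(-6 + 16)/(1 - 12) = -80/(-11) = -80*(-1)/11 = -8*(-10/11) = 80/11 ≈ 7.2727)
(18*C(h(0, 5)))*V = (18*(2 + 5))*(80/11) = (18*7)*(80/11) = 126*(80/11) = 10080/11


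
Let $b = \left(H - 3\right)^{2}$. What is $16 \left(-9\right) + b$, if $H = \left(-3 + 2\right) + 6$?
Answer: $-140$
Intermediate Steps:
$H = 5$ ($H = -1 + 6 = 5$)
$b = 4$ ($b = \left(5 - 3\right)^{2} = 2^{2} = 4$)
$16 \left(-9\right) + b = 16 \left(-9\right) + 4 = -144 + 4 = -140$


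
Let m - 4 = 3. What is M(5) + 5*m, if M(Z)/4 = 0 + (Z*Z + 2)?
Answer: 143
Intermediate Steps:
m = 7 (m = 4 + 3 = 7)
M(Z) = 8 + 4*Z**2 (M(Z) = 4*(0 + (Z*Z + 2)) = 4*(0 + (Z**2 + 2)) = 4*(0 + (2 + Z**2)) = 4*(2 + Z**2) = 8 + 4*Z**2)
M(5) + 5*m = (8 + 4*5**2) + 5*7 = (8 + 4*25) + 35 = (8 + 100) + 35 = 108 + 35 = 143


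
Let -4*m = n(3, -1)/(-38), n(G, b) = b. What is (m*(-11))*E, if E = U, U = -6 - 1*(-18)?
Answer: 33/38 ≈ 0.86842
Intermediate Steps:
U = 12 (U = -6 + 18 = 12)
E = 12
m = -1/152 (m = -(-1)/(4*(-38)) = -(-1)*(-1)/(4*38) = -¼*1/38 = -1/152 ≈ -0.0065789)
(m*(-11))*E = -1/152*(-11)*12 = (11/152)*12 = 33/38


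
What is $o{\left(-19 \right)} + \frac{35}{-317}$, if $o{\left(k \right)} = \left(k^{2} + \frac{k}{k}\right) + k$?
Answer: $\frac{108696}{317} \approx 342.89$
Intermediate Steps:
$o{\left(k \right)} = 1 + k + k^{2}$ ($o{\left(k \right)} = \left(k^{2} + 1\right) + k = \left(1 + k^{2}\right) + k = 1 + k + k^{2}$)
$o{\left(-19 \right)} + \frac{35}{-317} = \left(1 - 19 + \left(-19\right)^{2}\right) + \frac{35}{-317} = \left(1 - 19 + 361\right) + 35 \left(- \frac{1}{317}\right) = 343 - \frac{35}{317} = \frac{108696}{317}$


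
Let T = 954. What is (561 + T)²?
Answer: 2295225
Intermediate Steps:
(561 + T)² = (561 + 954)² = 1515² = 2295225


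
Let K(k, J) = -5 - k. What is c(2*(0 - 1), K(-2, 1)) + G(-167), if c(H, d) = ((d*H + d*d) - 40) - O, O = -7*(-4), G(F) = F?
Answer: -220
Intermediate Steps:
O = 28
c(H, d) = -68 + d**2 + H*d (c(H, d) = ((d*H + d*d) - 40) - 1*28 = ((H*d + d**2) - 40) - 28 = ((d**2 + H*d) - 40) - 28 = (-40 + d**2 + H*d) - 28 = -68 + d**2 + H*d)
c(2*(0 - 1), K(-2, 1)) + G(-167) = (-68 + (-5 - 1*(-2))**2 + (2*(0 - 1))*(-5 - 1*(-2))) - 167 = (-68 + (-5 + 2)**2 + (2*(-1))*(-5 + 2)) - 167 = (-68 + (-3)**2 - 2*(-3)) - 167 = (-68 + 9 + 6) - 167 = -53 - 167 = -220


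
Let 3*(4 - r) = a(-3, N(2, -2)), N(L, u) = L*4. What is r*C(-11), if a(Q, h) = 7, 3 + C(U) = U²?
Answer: 590/3 ≈ 196.67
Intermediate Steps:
N(L, u) = 4*L
C(U) = -3 + U²
r = 5/3 (r = 4 - ⅓*7 = 4 - 7/3 = 5/3 ≈ 1.6667)
r*C(-11) = 5*(-3 + (-11)²)/3 = 5*(-3 + 121)/3 = (5/3)*118 = 590/3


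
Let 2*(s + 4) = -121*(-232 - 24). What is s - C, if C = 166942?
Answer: -151458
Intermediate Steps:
s = 15484 (s = -4 + (-121*(-232 - 24))/2 = -4 + (-121*(-256))/2 = -4 + (½)*30976 = -4 + 15488 = 15484)
s - C = 15484 - 1*166942 = 15484 - 166942 = -151458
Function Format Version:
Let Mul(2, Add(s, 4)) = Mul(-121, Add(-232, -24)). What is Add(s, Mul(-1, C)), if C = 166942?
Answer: -151458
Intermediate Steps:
s = 15484 (s = Add(-4, Mul(Rational(1, 2), Mul(-121, Add(-232, -24)))) = Add(-4, Mul(Rational(1, 2), Mul(-121, -256))) = Add(-4, Mul(Rational(1, 2), 30976)) = Add(-4, 15488) = 15484)
Add(s, Mul(-1, C)) = Add(15484, Mul(-1, 166942)) = Add(15484, -166942) = -151458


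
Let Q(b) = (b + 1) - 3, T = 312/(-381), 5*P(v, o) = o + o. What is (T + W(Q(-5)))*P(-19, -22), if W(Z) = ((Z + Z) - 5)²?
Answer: -2012692/635 ≈ -3169.6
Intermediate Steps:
P(v, o) = 2*o/5 (P(v, o) = (o + o)/5 = (2*o)/5 = 2*o/5)
T = -104/127 (T = 312*(-1/381) = -104/127 ≈ -0.81890)
Q(b) = -2 + b (Q(b) = (1 + b) - 3 = -2 + b)
W(Z) = (-5 + 2*Z)² (W(Z) = (2*Z - 5)² = (-5 + 2*Z)²)
(T + W(Q(-5)))*P(-19, -22) = (-104/127 + (-5 + 2*(-2 - 5))²)*((⅖)*(-22)) = (-104/127 + (-5 + 2*(-7))²)*(-44/5) = (-104/127 + (-5 - 14)²)*(-44/5) = (-104/127 + (-19)²)*(-44/5) = (-104/127 + 361)*(-44/5) = (45743/127)*(-44/5) = -2012692/635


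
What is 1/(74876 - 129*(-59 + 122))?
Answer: 1/66749 ≈ 1.4982e-5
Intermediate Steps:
1/(74876 - 129*(-59 + 122)) = 1/(74876 - 129*63) = 1/(74876 - 8127) = 1/66749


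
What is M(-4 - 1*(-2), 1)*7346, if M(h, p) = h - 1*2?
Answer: -29384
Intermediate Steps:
M(h, p) = -2 + h (M(h, p) = h - 2 = -2 + h)
M(-4 - 1*(-2), 1)*7346 = (-2 + (-4 - 1*(-2)))*7346 = (-2 + (-4 + 2))*7346 = (-2 - 2)*7346 = -4*7346 = -29384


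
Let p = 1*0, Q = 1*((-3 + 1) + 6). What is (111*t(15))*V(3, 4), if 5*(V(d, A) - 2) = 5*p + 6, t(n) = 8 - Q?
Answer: 7104/5 ≈ 1420.8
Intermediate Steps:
Q = 4 (Q = 1*(-2 + 6) = 1*4 = 4)
p = 0
t(n) = 4 (t(n) = 8 - 1*4 = 8 - 4 = 4)
V(d, A) = 16/5 (V(d, A) = 2 + (5*0 + 6)/5 = 2 + (0 + 6)/5 = 2 + (⅕)*6 = 2 + 6/5 = 16/5)
(111*t(15))*V(3, 4) = (111*4)*(16/5) = 444*(16/5) = 7104/5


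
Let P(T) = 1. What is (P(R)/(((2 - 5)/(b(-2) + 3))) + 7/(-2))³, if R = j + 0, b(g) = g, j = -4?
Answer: -12167/216 ≈ -56.329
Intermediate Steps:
R = -4 (R = -4 + 0 = -4)
(P(R)/(((2 - 5)/(b(-2) + 3))) + 7/(-2))³ = (1/((2 - 5)/(-2 + 3)) + 7/(-2))³ = (1/(-3/1) + 7*(-½))³ = (1/(-3*1) - 7/2)³ = (1/(-3) - 7/2)³ = (1*(-⅓) - 7/2)³ = (-⅓ - 7/2)³ = (-23/6)³ = -12167/216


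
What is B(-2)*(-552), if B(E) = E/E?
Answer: -552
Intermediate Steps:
B(E) = 1
B(-2)*(-552) = 1*(-552) = -552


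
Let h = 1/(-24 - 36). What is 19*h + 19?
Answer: 1121/60 ≈ 18.683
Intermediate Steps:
h = -1/60 (h = 1/(-60) = -1/60 ≈ -0.016667)
19*h + 19 = 19*(-1/60) + 19 = -19/60 + 19 = 1121/60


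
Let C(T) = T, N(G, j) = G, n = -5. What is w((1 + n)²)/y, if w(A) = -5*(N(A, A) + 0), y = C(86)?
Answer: -40/43 ≈ -0.93023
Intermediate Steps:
y = 86
w(A) = -5*A (w(A) = -5*(A + 0) = -5*A)
w((1 + n)²)/y = -5*(1 - 5)²/86 = -5*(-4)²*(1/86) = -5*16*(1/86) = -80*1/86 = -40/43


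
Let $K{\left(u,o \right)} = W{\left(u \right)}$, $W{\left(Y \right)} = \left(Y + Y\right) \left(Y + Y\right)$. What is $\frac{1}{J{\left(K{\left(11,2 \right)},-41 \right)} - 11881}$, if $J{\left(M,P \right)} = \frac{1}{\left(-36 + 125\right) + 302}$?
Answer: $- \frac{391}{4645470} \approx -8.4168 \cdot 10^{-5}$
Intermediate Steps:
$W{\left(Y \right)} = 4 Y^{2}$ ($W{\left(Y \right)} = 2 Y 2 Y = 4 Y^{2}$)
$K{\left(u,o \right)} = 4 u^{2}$
$J{\left(M,P \right)} = \frac{1}{391}$ ($J{\left(M,P \right)} = \frac{1}{89 + 302} = \frac{1}{391}$)
$\frac{1}{J{\left(K{\left(11,2 \right)},-41 \right)} - 11881} = \frac{1}{\frac{1}{391} - 11881} = \frac{1}{- \frac{4645470}{391}} = - \frac{391}{4645470}$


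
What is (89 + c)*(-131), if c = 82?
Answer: -22401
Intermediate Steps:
(89 + c)*(-131) = (89 + 82)*(-131) = 171*(-131) = -22401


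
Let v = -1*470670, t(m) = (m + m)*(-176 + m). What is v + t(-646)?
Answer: 591354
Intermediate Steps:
t(m) = 2*m*(-176 + m) (t(m) = (2*m)*(-176 + m) = 2*m*(-176 + m))
v = -470670
v + t(-646) = -470670 + 2*(-646)*(-176 - 646) = -470670 + 2*(-646)*(-822) = -470670 + 1062024 = 591354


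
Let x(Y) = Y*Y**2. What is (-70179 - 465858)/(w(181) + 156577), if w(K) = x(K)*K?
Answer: -536037/1073439698 ≈ -0.00049936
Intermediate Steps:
x(Y) = Y**3
w(K) = K**4 (w(K) = K**3*K = K**4)
(-70179 - 465858)/(w(181) + 156577) = (-70179 - 465858)/(181**4 + 156577) = -536037/(1073283121 + 156577) = -536037/1073439698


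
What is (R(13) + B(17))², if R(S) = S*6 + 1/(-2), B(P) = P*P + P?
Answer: 588289/4 ≈ 1.4707e+5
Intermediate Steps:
B(P) = P + P² (B(P) = P² + P = P + P²)
R(S) = -½ + 6*S (R(S) = 6*S - ½ = -½ + 6*S)
(R(13) + B(17))² = ((-½ + 6*13) + 17*(1 + 17))² = ((-½ + 78) + 17*18)² = (155/2 + 306)² = (767/2)² = 588289/4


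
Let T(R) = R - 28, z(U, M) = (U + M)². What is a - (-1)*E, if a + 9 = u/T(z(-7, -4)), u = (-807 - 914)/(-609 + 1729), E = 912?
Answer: 94054759/104160 ≈ 902.98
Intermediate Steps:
z(U, M) = (M + U)²
T(R) = -28 + R
u = -1721/1120 ≈ -1.5366
a = -939161/104160 (a = -9 - 1721/(1120*(-28 + (-4 - 7)²)) = -9 - 1721/(1120*(-28 + (-11)²)) = -9 - 1721/(1120*(-28 + 121)) = -9 - 1721/1120/93 = -9 - 1721/1120*1/93 = -9 - 1721/104160 = -939161/104160 ≈ -9.0165)
a - (-1)*E = -939161/104160 - (-1)*912 = -939161/104160 - 1*(-912) = -939161/104160 + 912 = 94054759/104160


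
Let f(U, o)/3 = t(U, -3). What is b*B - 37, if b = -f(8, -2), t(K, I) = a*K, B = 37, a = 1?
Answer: -925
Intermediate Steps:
t(K, I) = K (t(K, I) = 1*K = K)
f(U, o) = 3*U
b = -24 (b = -3*8 = -1*24 = -24)
b*B - 37 = -24*37 - 37 = -888 - 37 = -925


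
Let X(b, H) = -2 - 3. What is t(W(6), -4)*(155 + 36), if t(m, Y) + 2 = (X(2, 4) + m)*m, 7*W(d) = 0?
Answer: -382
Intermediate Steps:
X(b, H) = -5
W(d) = 0 (W(d) = (⅐)*0 = 0)
t(m, Y) = -2 + m*(-5 + m) (t(m, Y) = -2 + (-5 + m)*m = -2 + m*(-5 + m))
t(W(6), -4)*(155 + 36) = (-2 + 0² - 5*0)*(155 + 36) = (-2 + 0 + 0)*191 = -2*191 = -382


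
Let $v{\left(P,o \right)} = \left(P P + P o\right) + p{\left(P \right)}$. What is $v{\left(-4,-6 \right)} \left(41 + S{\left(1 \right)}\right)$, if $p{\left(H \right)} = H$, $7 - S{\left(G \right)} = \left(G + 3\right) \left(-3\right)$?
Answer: $2160$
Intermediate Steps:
$S{\left(G \right)} = 16 + 3 G$ ($S{\left(G \right)} = 7 - \left(G + 3\right) \left(-3\right) = 7 - \left(3 + G\right) \left(-3\right) = 7 - \left(-9 - 3 G\right) = 7 + \left(9 + 3 G\right) = 16 + 3 G$)
$v{\left(P,o \right)} = P + P^{2} + P o$ ($v{\left(P,o \right)} = \left(P P + P o\right) + P = \left(P^{2} + P o\right) + P = P + P^{2} + P o$)
$v{\left(-4,-6 \right)} \left(41 + S{\left(1 \right)}\right) = - 4 \left(1 - 4 - 6\right) \left(41 + \left(16 + 3 \cdot 1\right)\right) = \left(-4\right) \left(-9\right) \left(41 + \left(16 + 3\right)\right) = 36 \left(41 + 19\right) = 36 \cdot 60 = 2160$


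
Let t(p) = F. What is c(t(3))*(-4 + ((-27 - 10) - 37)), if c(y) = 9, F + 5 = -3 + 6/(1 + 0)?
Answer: -702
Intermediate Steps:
F = -2 (F = -5 + (-3 + 6/(1 + 0)) = -5 + (-3 + 6/1) = -5 + (-3 + 1*6) = -5 + (-3 + 6) = -5 + 3 = -2)
t(p) = -2
c(t(3))*(-4 + ((-27 - 10) - 37)) = 9*(-4 + ((-27 - 10) - 37)) = 9*(-4 + (-37 - 37)) = 9*(-4 - 74) = 9*(-78) = -702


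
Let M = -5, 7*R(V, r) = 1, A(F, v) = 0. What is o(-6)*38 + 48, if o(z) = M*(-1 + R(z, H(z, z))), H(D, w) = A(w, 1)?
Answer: 1476/7 ≈ 210.86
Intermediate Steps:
H(D, w) = 0
R(V, r) = ⅐ (R(V, r) = (⅐)*1 = ⅐)
o(z) = 30/7 (o(z) = -5*(-1 + ⅐) = -5*(-6/7) = 30/7)
o(-6)*38 + 48 = (30/7)*38 + 48 = 1140/7 + 48 = 1476/7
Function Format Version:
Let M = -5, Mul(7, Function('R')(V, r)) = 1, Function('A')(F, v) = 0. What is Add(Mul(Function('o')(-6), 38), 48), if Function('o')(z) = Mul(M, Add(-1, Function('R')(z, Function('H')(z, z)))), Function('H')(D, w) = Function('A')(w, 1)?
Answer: Rational(1476, 7) ≈ 210.86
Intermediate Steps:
Function('H')(D, w) = 0
Function('R')(V, r) = Rational(1, 7) (Function('R')(V, r) = Mul(Rational(1, 7), 1) = Rational(1, 7))
Function('o')(z) = Rational(30, 7) (Function('o')(z) = Mul(-5, Add(-1, Rational(1, 7))) = Mul(-5, Rational(-6, 7)) = Rational(30, 7))
Add(Mul(Function('o')(-6), 38), 48) = Add(Mul(Rational(30, 7), 38), 48) = Add(Rational(1140, 7), 48) = Rational(1476, 7)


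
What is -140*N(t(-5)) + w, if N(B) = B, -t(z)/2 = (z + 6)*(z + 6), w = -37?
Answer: 243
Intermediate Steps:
t(z) = -2*(6 + z)² (t(z) = -2*(z + 6)*(z + 6) = -2*(6 + z)*(6 + z) = -2*(6 + z)²)
-140*N(t(-5)) + w = -(-280)*(6 - 5)² - 37 = -(-280)*1² - 37 = -(-280) - 37 = -140*(-2) - 37 = 280 - 37 = 243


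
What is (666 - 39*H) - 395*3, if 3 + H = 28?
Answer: -1494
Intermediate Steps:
H = 25 (H = -3 + 28 = 25)
(666 - 39*H) - 395*3 = (666 - 39*25) - 395*3 = (666 - 975) - 1185 = -309 - 1185 = -1494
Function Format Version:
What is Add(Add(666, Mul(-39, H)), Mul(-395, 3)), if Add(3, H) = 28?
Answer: -1494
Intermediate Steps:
H = 25 (H = Add(-3, 28) = 25)
Add(Add(666, Mul(-39, H)), Mul(-395, 3)) = Add(Add(666, Mul(-39, 25)), Mul(-395, 3)) = Add(Add(666, -975), -1185) = Add(-309, -1185) = -1494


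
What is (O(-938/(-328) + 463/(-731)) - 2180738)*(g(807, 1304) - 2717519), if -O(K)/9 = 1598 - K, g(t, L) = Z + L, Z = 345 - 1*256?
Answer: 357384279113212771/59942 ≈ 5.9622e+12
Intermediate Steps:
Z = 89 (Z = 345 - 256 = 89)
g(t, L) = 89 + L
O(K) = -14382 + 9*K (O(K) = -9*(1598 - K) = -14382 + 9*K)
(O(-938/(-328) + 463/(-731)) - 2180738)*(g(807, 1304) - 2717519) = ((-14382 + 9*(-938/(-328) + 463/(-731))) - 2180738)*((89 + 1304) - 2717519) = ((-14382 + 9*(-938*(-1/328) + 463*(-1/731))) - 2180738)*(1393 - 2717519) = ((-14382 + 9*(469/164 - 463/731)) - 2180738)*(-2716126) = ((-14382 + 9*(266907/119884)) - 2180738)*(-2716126) = ((-14382 + 2402163/119884) - 2180738)*(-2716126) = (-1721769525/119884 - 2180738)*(-2716126) = -263157363917/119884*(-2716126) = 357384279113212771/59942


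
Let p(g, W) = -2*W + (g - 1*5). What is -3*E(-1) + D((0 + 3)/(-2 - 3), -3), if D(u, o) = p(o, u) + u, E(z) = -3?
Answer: 8/5 ≈ 1.6000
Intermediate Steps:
p(g, W) = -5 + g - 2*W (p(g, W) = -2*W + (g - 5) = -2*W + (-5 + g) = -5 + g - 2*W)
D(u, o) = -5 + o - u (D(u, o) = (-5 + o - 2*u) + u = -5 + o - u)
-3*E(-1) + D((0 + 3)/(-2 - 3), -3) = -3*(-3) + (-5 - 3 - (0 + 3)/(-2 - 3)) = 9 + (-5 - 3 - 3/(-5)) = 9 + (-5 - 3 - 3*(-1)/5) = 9 + (-5 - 3 - 1*(-⅗)) = 9 + (-5 - 3 + ⅗) = 9 - 37/5 = 8/5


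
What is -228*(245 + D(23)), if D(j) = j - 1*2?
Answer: -60648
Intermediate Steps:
D(j) = -2 + j (D(j) = j - 2 = -2 + j)
-228*(245 + D(23)) = -228*(245 + (-2 + 23)) = -228*(245 + 21) = -228*266 = -60648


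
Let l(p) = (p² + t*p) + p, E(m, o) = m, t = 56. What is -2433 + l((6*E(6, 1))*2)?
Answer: 6855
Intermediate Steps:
l(p) = p² + 57*p (l(p) = (p² + 56*p) + p = p² + 57*p)
-2433 + l((6*E(6, 1))*2) = -2433 + ((6*6)*2)*(57 + (6*6)*2) = -2433 + (36*2)*(57 + 36*2) = -2433 + 72*(57 + 72) = -2433 + 72*129 = -2433 + 9288 = 6855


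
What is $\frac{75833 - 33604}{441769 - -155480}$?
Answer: $\frac{42229}{597249} \approx 0.070706$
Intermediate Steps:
$\frac{75833 - 33604}{441769 - -155480} = \frac{42229}{441769 + 155480} = \frac{42229}{597249}$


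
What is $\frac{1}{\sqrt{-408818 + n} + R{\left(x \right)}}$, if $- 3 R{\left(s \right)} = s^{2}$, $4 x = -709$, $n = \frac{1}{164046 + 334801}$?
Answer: $- \frac{12036523622736}{126522616706086447} - \frac{52992 i \sqrt{192313187772835}}{126522616706086447} \approx -9.5133 \cdot 10^{-5} - 5.8083 \cdot 10^{-6} i$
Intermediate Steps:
$n = \frac{1}{498847} \approx 2.0046 \cdot 10^{-6}$
$x = - \frac{709}{4}$ ($x = \frac{1}{4} \left(-709\right) = - \frac{709}{4} \approx -177.25$)
$R{\left(s \right)} = - \frac{s^{2}}{3}$
$\frac{1}{\sqrt{-408818 + n} + R{\left(x \right)}} = \frac{1}{\sqrt{-408818 + \frac{1}{498847}} - \frac{\left(- \frac{709}{4}\right)^{2}}{3}} = \frac{1}{\sqrt{- \frac{203937632845}{498847}} - \frac{502681}{48}} = \frac{1}{\frac{i \sqrt{192313187772835}}{21689} - \frac{502681}{48}} = \frac{1}{- \frac{502681}{48} + \frac{i \sqrt{192313187772835}}{21689}}$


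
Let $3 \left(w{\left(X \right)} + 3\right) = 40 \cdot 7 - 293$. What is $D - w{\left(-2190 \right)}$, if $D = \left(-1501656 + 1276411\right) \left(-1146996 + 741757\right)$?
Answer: $\frac{273834175687}{3} \approx 9.1278 \cdot 10^{10}$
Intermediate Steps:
$w{\left(X \right)} = - \frac{22}{3}$ ($w{\left(X \right)} = -3 + \frac{40 \cdot 7 - 293}{3} = -3 + \frac{280 - 293}{3} = -3 + \frac{1}{3} \left(-13\right) = -3 - \frac{13}{3} = - \frac{22}{3}$)
$D = 91278058555$ ($D = \left(-225245\right) \left(-405239\right) = 91278058555$)
$D - w{\left(-2190 \right)} = 91278058555 - - \frac{22}{3} = 91278058555 + \frac{22}{3} = \frac{273834175687}{3}$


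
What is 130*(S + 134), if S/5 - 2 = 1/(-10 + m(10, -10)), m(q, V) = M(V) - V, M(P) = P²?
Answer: 37453/2 ≈ 18727.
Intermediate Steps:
m(q, V) = V² - V
S = 201/20 (S = 10 + 5/(-10 - 10*(-1 - 10)) = 10 + 5/(-10 - 10*(-11)) = 10 + 5/(-10 + 110) = 10 + 5/100 = 10 + 5*(1/100) = 10 + 1/20 = 201/20 ≈ 10.050)
130*(S + 134) = 130*(201/20 + 134) = 130*(2881/20) = 37453/2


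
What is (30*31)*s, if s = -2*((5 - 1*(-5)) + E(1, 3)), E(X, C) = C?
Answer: -24180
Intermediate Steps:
s = -26 (s = -2*((5 - 1*(-5)) + 3) = -2*((5 + 5) + 3) = -2*(10 + 3) = -2*13 = -26)
(30*31)*s = (30*31)*(-26) = 930*(-26) = -24180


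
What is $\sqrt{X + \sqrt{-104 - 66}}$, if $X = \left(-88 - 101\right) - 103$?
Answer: $\sqrt{-292 + i \sqrt{170}} \approx 0.3814 + 17.092 i$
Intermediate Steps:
$X = -292$ ($X = \left(-88 - 101\right) - 103 = -189 - 103 = -292$)
$\sqrt{X + \sqrt{-104 - 66}} = \sqrt{-292 + \sqrt{-104 - 66}} = \sqrt{-292 + \sqrt{-170}} = \sqrt{-292 + i \sqrt{170}}$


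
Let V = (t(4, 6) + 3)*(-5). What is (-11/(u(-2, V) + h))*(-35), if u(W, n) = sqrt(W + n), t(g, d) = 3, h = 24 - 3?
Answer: 735/43 - 140*I*sqrt(2)/43 ≈ 17.093 - 4.6044*I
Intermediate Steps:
h = 21
V = -30 (V = (3 + 3)*(-5) = 6*(-5) = -30)
(-11/(u(-2, V) + h))*(-35) = (-11/(sqrt(-2 - 30) + 21))*(-35) = (-11/(sqrt(-32) + 21))*(-35) = (-11/(4*I*sqrt(2) + 21))*(-35) = (-11/(21 + 4*I*sqrt(2)))*(-35) = -11/(21 + 4*I*sqrt(2))*(-35) = 385/(21 + 4*I*sqrt(2))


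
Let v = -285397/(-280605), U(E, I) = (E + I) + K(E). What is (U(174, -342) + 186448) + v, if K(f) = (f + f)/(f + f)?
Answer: 52271665402/280605 ≈ 1.8628e+5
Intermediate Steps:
K(f) = 1 (K(f) = (2*f)/((2*f)) = (2*f)*(1/(2*f)) = 1)
U(E, I) = 1 + E + I (U(E, I) = (E + I) + 1 = 1 + E + I)
v = 285397/280605 (v = -285397*(-1/280605) = 285397/280605 ≈ 1.0171)
(U(174, -342) + 186448) + v = ((1 + 174 - 342) + 186448) + 285397/280605 = (-167 + 186448) + 285397/280605 = 186281 + 285397/280605 = 52271665402/280605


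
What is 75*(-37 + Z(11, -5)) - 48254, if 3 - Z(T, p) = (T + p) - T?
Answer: -50429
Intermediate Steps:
Z(T, p) = 3 - p (Z(T, p) = 3 - ((T + p) - T) = 3 - p)
75*(-37 + Z(11, -5)) - 48254 = 75*(-37 + (3 - 1*(-5))) - 48254 = 75*(-37 + (3 + 5)) - 48254 = 75*(-37 + 8) - 48254 = 75*(-29) - 48254 = -2175 - 48254 = -50429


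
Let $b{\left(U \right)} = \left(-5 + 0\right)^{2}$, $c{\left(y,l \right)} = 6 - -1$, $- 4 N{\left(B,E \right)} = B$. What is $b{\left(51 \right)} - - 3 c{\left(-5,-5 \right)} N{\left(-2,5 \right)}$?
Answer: $\frac{71}{2} \approx 35.5$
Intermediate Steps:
$N{\left(B,E \right)} = - \frac{B}{4}$
$c{\left(y,l \right)} = 7$ ($c{\left(y,l \right)} = 6 + 1 = 7$)
$b{\left(U \right)} = 25$ ($b{\left(U \right)} = \left(-5\right)^{2} = 25$)
$b{\left(51 \right)} - - 3 c{\left(-5,-5 \right)} N{\left(-2,5 \right)} = 25 - \left(-3\right) 7 \left(\left(- \frac{1}{4}\right) \left(-2\right)\right) = 25 - \left(-21\right) \frac{1}{2} = 25 - - \frac{21}{2} = 25 + \frac{21}{2} = \frac{71}{2}$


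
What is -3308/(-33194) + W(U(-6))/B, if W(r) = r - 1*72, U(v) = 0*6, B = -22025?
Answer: 37624334/365548925 ≈ 0.10293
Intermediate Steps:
U(v) = 0
W(r) = -72 + r (W(r) = r - 72 = -72 + r)
-3308/(-33194) + W(U(-6))/B = -3308/(-33194) + (-72 + 0)/(-22025) = -3308*(-1/33194) - 72*(-1/22025) = 1654/16597 + 72/22025 = 37624334/365548925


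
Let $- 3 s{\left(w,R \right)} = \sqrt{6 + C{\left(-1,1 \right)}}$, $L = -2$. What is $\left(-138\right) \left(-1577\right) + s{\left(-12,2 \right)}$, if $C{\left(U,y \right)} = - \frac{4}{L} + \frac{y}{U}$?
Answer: $217626 - \frac{\sqrt{7}}{3} \approx 2.1763 \cdot 10^{5}$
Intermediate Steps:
$C{\left(U,y \right)} = 2 + \frac{y}{U}$ ($C{\left(U,y \right)} = - \frac{4}{-2} + \frac{y}{U} = \left(-4\right) \left(- \frac{1}{2}\right) + \frac{y}{U} = 2 + \frac{y}{U}$)
$s{\left(w,R \right)} = - \frac{\sqrt{7}}{3}$ ($s{\left(w,R \right)} = - \frac{\sqrt{6 + \left(2 + 1 \frac{1}{-1}\right)}}{3} = - \frac{\sqrt{6 + \left(2 + 1 \left(-1\right)\right)}}{3} = - \frac{\sqrt{6 + \left(2 - 1\right)}}{3} = - \frac{\sqrt{6 + 1}}{3} = - \frac{\sqrt{7}}{3}$)
$\left(-138\right) \left(-1577\right) + s{\left(-12,2 \right)} = \left(-138\right) \left(-1577\right) - \frac{\sqrt{7}}{3} = 217626 - \frac{\sqrt{7}}{3}$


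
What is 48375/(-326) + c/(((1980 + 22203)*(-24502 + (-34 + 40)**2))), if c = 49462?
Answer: -14310815223931/96440788314 ≈ -148.39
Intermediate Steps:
48375/(-326) + c/(((1980 + 22203)*(-24502 + (-34 + 40)**2))) = 48375/(-326) + 49462/(((1980 + 22203)*(-24502 + (-34 + 40)**2))) = 48375*(-1/326) + 49462/((24183*(-24502 + 6**2))) = -48375/326 + 49462/((24183*(-24502 + 36))) = -48375/326 + 49462/((24183*(-24466))) = -48375/326 + 49462/(-591661278) = -48375/326 + 49462*(-1/591661278) = -48375/326 - 24731/295830639 = -14310815223931/96440788314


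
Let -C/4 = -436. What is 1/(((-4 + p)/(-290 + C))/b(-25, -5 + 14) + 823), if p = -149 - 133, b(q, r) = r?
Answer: 6543/5384746 ≈ 0.0012151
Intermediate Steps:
C = 1744 (C = -4*(-436) = 1744)
p = -282
1/(((-4 + p)/(-290 + C))/b(-25, -5 + 14) + 823) = 1/(((-4 - 282)/(-290 + 1744))/(-5 + 14) + 823) = 1/(-286/1454/9 + 823) = 1/(-286*1/1454*(1/9) + 823) = 1/(-143/727*1/9 + 823) = 1/(-143/6543 + 823) = 1/(5384746/6543) = 6543/5384746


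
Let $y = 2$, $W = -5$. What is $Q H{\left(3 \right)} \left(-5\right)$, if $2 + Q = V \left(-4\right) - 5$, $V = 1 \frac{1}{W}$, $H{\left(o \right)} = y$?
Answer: $62$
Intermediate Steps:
$H{\left(o \right)} = 2$
$V = - \frac{1}{5}$ ($V = 1 \frac{1}{-5} = 1 \left(- \frac{1}{5}\right) = - \frac{1}{5} \approx -0.2$)
$Q = - \frac{31}{5}$ ($Q = -2 - \frac{21}{5} = - \frac{31}{5} \approx -6.2$)
$Q H{\left(3 \right)} \left(-5\right) = \left(- \frac{31}{5}\right) 2 \left(-5\right) = \left(- \frac{62}{5}\right) \left(-5\right) = 62$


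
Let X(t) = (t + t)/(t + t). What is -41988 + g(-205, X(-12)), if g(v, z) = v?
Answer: -42193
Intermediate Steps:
X(t) = 1 (X(t) = (2*t)/((2*t)) = (2*t)*(1/(2*t)) = 1)
-41988 + g(-205, X(-12)) = -41988 - 205 = -42193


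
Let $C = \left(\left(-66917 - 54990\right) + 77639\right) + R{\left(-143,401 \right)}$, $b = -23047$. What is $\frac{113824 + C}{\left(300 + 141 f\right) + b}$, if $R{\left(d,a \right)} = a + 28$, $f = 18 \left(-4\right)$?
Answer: $- \frac{69985}{32899} \approx -2.1273$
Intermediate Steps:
$f = -72$
$R{\left(d,a \right)} = 28 + a$
$C = -43839$ ($C = \left(\left(-66917 - 54990\right) + 77639\right) + \left(28 + 401\right) = \left(-121907 + 77639\right) + 429 = -44268 + 429 = -43839$)
$\frac{113824 + C}{\left(300 + 141 f\right) + b} = \frac{113824 - 43839}{\left(300 + 141 \left(-72\right)\right) - 23047} = \frac{69985}{\left(300 - 10152\right) - 23047} = \frac{69985}{-9852 - 23047} = \frac{69985}{-32899} = 69985 \left(- \frac{1}{32899}\right) = - \frac{69985}{32899}$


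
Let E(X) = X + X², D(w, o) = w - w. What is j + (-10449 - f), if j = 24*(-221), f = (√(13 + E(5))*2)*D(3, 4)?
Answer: -15753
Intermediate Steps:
D(w, o) = 0
f = 0 (f = (√(13 + 5*(1 + 5))*2)*0 = (√(13 + 5*6)*2)*0 = (√(13 + 30)*2)*0 = (√43*2)*0 = (2*√43)*0 = 0)
j = -5304
j + (-10449 - f) = -5304 + (-10449 - 1*0) = -5304 + (-10449 + 0) = -5304 - 10449 = -15753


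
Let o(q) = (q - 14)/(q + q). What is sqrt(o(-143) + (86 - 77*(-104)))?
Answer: sqrt(662101726)/286 ≈ 89.970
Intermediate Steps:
o(q) = (-14 + q)/(2*q) (o(q) = (-14 + q)/((2*q)) = (-14 + q)*(1/(2*q)) = (-14 + q)/(2*q))
sqrt(o(-143) + (86 - 77*(-104))) = sqrt((1/2)*(-14 - 143)/(-143) + (86 - 77*(-104))) = sqrt((1/2)*(-1/143)*(-157) + (86 + 8008)) = sqrt(157/286 + 8094) = sqrt(2315041/286) = sqrt(662101726)/286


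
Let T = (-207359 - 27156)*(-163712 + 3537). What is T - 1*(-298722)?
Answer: 37563738847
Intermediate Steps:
T = 37563440125 (T = -234515*(-160175) = 37563440125)
T - 1*(-298722) = 37563440125 - 1*(-298722) = 37563440125 + 298722 = 37563738847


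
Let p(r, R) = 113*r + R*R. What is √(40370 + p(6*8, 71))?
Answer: √50835 ≈ 225.47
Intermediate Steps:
p(r, R) = R² + 113*r (p(r, R) = 113*r + R² = R² + 113*r)
√(40370 + p(6*8, 71)) = √(40370 + (71² + 113*(6*8))) = √(40370 + (5041 + 113*48)) = √(40370 + (5041 + 5424)) = √(40370 + 10465) = √50835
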